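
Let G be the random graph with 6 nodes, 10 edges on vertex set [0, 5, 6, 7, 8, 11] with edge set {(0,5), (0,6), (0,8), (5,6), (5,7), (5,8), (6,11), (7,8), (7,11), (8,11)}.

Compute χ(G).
Clique number ω(G) = 3 (lower bound: χ ≥ ω).
The clique on [7, 8, 11] has size 3, forcing χ ≥ 3, and the coloring below uses 3 colors, so χ(G) = 3.
A valid 3-coloring: color 1: [6, 8]; color 2: [5, 11]; color 3: [0, 7].

χ(G) = 3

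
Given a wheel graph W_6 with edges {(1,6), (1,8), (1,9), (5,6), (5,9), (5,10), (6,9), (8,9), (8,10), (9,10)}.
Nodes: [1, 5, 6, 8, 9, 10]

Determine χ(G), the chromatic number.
χ(G) = 4

Clique number ω(G) = 3 (lower bound: χ ≥ ω).
Odd cycle [1, 8, 10, 5, 6] needs 3 colors (χ ≥ 3).
Vertex 9 is adjacent to every vertex of [1, 5, 6, 8, 10], which already need 3 colors among themselves, so 9 needs a new color (χ ≥ 4).
The coloring below uses 4 colors, so χ(G) = 4.
A valid 4-coloring: color 1: [9]; color 2: [1, 5]; color 3: [6, 8]; color 4: [10].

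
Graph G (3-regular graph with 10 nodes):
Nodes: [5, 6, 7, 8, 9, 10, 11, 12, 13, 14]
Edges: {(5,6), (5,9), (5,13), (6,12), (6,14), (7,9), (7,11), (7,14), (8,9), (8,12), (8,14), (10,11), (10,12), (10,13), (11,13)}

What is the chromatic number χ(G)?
Clique number ω(G) = 3 (lower bound: χ ≥ ω).
The clique on [10, 11, 13] has size 3, forcing χ ≥ 3, and the coloring below uses 3 colors, so χ(G) = 3.
A valid 3-coloring: color 1: [9, 11, 12, 14]; color 2: [5, 7, 8, 10]; color 3: [6, 13].

χ(G) = 3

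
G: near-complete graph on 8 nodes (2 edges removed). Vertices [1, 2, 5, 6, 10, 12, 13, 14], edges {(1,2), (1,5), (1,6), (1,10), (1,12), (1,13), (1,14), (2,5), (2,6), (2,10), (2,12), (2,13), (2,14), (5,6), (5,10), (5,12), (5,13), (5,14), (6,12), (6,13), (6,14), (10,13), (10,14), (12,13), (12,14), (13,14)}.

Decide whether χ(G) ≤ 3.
The clique on vertices [1, 2, 5, 6, 12, 13, 14] has size 7 > 3, so it alone needs 7 colors.

No, G is not 3-colorable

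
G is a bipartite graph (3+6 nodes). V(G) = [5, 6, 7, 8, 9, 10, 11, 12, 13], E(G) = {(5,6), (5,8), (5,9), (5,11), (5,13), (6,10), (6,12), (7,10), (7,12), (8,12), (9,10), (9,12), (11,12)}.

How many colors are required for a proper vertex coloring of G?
χ(G) = 2

Clique number ω(G) = 2 (lower bound: χ ≥ ω).
The graph is bipartite (no odd cycle), so 2 colors suffice: χ(G) = 2.
A valid 2-coloring: color 1: [5, 10, 12]; color 2: [6, 7, 8, 9, 11, 13].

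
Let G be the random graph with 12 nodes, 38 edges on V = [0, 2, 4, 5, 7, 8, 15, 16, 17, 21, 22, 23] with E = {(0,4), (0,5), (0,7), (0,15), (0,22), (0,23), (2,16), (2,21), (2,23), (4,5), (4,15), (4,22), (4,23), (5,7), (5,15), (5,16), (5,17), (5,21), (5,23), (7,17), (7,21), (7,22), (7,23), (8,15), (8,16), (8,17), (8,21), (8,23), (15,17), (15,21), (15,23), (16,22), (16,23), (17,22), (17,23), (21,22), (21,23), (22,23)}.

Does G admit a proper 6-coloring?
Yes, G is 6-colorable

A valid 6-coloring: color 1: [23]; color 2: [2, 5, 8, 22]; color 3: [7, 15, 16]; color 4: [4, 17, 21]; color 5: [0].
(χ(G) = 5 ≤ 6.)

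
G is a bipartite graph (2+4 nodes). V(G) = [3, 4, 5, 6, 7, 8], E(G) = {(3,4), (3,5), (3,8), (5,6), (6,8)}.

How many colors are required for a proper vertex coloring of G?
Clique number ω(G) = 2 (lower bound: χ ≥ ω).
The graph is bipartite (no odd cycle), so 2 colors suffice: χ(G) = 2.
A valid 2-coloring: color 1: [3, 6, 7]; color 2: [4, 5, 8].

χ(G) = 2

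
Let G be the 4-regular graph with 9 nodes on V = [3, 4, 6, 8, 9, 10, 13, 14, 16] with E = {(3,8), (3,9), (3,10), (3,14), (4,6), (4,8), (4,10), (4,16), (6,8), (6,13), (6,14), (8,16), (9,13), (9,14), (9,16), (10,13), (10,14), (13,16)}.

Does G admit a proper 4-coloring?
A valid 4-coloring: color 1: [6, 9, 10]; color 2: [3, 16]; color 3: [8, 13, 14]; color 4: [4].
(χ(G) = 3 ≤ 4.)

Yes, G is 4-colorable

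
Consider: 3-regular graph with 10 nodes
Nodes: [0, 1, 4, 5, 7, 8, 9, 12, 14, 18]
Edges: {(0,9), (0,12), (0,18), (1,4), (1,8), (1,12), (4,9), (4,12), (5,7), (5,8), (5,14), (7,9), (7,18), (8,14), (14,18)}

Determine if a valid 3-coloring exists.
Yes, G is 3-colorable

A valid 3-coloring: color 1: [8, 9, 12, 18]; color 2: [0, 4, 7, 14]; color 3: [1, 5].
(χ(G) = 3 ≤ 3.)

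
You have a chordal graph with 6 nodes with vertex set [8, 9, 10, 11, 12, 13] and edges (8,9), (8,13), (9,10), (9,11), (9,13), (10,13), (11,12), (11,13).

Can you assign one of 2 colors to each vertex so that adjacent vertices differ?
No, G is not 2-colorable

The clique on vertices [8, 9, 13] has size 3 > 2, so it alone needs 3 colors.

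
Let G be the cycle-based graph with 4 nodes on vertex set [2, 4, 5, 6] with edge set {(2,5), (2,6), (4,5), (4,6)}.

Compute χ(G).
χ(G) = 2

Clique number ω(G) = 2 (lower bound: χ ≥ ω).
The graph is bipartite (no odd cycle), so 2 colors suffice: χ(G) = 2.
A valid 2-coloring: color 1: [2, 4]; color 2: [5, 6].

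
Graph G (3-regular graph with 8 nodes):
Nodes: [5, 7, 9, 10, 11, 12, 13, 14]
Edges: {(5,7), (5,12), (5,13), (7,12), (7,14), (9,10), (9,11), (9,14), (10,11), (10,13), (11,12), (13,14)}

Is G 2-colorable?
The clique on vertices [5, 7, 12] has size 3 > 2, so it alone needs 3 colors.

No, G is not 2-colorable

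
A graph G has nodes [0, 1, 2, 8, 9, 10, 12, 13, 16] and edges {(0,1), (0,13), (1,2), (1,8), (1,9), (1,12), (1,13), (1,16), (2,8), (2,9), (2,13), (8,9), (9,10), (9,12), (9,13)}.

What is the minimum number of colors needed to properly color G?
Clique number ω(G) = 4 (lower bound: χ ≥ ω).
The clique on [1, 2, 8, 9] has size 4, forcing χ ≥ 4, and the coloring below uses 4 colors, so χ(G) = 4.
A valid 4-coloring: color 1: [1, 10]; color 2: [0, 9, 16]; color 3: [2, 12]; color 4: [8, 13].

χ(G) = 4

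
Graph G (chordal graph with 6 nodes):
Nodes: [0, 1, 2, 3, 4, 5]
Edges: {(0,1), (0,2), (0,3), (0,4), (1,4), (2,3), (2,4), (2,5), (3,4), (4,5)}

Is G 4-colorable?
A valid 4-coloring: color 1: [4]; color 2: [0, 5]; color 3: [1, 2]; color 4: [3].
(χ(G) = 4 ≤ 4.)

Yes, G is 4-colorable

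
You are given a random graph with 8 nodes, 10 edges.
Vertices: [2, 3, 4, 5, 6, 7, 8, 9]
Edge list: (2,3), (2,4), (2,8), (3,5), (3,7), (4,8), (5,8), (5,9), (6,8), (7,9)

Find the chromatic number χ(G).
χ(G) = 3

Clique number ω(G) = 3 (lower bound: χ ≥ ω).
The clique on [2, 4, 8] has size 3, forcing χ ≥ 3, and the coloring below uses 3 colors, so χ(G) = 3.
A valid 3-coloring: color 1: [3, 8, 9]; color 2: [2, 5, 6, 7]; color 3: [4].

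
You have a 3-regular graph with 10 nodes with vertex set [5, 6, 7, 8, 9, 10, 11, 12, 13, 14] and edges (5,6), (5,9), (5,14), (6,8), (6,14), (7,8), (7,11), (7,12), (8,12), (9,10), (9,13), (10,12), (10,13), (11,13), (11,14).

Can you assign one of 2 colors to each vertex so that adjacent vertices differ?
The clique on vertices [5, 6, 14] has size 3 > 2, so it alone needs 3 colors.

No, G is not 2-colorable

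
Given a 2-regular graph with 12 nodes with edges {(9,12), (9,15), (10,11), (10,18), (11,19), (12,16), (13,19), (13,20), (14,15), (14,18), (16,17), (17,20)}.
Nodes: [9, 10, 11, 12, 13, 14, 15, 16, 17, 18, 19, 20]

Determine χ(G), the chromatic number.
Clique number ω(G) = 2 (lower bound: χ ≥ ω).
The graph is bipartite (no odd cycle), so 2 colors suffice: χ(G) = 2.
A valid 2-coloring: color 1: [9, 10, 14, 16, 19, 20]; color 2: [11, 12, 13, 15, 17, 18].

χ(G) = 2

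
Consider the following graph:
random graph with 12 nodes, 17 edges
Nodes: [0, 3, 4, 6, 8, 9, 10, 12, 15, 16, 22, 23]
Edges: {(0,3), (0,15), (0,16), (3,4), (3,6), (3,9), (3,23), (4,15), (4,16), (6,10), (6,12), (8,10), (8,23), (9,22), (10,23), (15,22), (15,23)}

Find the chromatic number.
Clique number ω(G) = 3 (lower bound: χ ≥ ω).
The clique on [8, 10, 23] has size 3, forcing χ ≥ 3, and the coloring below uses 3 colors, so χ(G) = 3.
A valid 3-coloring: color 1: [3, 8, 12, 15, 16]; color 2: [0, 4, 6, 22, 23]; color 3: [9, 10].

χ(G) = 3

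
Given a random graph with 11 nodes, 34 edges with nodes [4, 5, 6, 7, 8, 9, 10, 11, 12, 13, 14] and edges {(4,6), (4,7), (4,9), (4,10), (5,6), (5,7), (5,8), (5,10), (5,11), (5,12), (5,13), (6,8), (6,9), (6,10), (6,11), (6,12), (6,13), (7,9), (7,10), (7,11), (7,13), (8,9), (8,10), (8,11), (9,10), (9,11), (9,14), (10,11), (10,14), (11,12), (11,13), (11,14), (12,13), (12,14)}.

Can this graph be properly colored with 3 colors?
The clique on vertices [6, 8, 9, 10, 11] has size 5 > 3, so it alone needs 5 colors.

No, G is not 3-colorable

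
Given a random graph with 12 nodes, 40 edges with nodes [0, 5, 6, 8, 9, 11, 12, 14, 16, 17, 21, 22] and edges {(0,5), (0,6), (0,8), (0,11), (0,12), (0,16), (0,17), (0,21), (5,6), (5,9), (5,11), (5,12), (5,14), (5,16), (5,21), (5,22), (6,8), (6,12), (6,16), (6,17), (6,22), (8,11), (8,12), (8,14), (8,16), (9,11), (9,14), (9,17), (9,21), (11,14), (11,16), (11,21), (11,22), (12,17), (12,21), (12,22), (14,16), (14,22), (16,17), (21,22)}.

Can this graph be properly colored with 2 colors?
The clique on vertices [0, 8, 11, 16] has size 4 > 2, so it alone needs 4 colors.

No, G is not 2-colorable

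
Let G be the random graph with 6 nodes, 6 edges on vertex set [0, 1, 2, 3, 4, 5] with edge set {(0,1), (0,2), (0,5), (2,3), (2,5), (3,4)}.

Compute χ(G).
Clique number ω(G) = 3 (lower bound: χ ≥ ω).
The clique on [0, 2, 5] has size 3, forcing χ ≥ 3, and the coloring below uses 3 colors, so χ(G) = 3.
A valid 3-coloring: color 1: [1, 2, 4]; color 2: [0, 3]; color 3: [5].

χ(G) = 3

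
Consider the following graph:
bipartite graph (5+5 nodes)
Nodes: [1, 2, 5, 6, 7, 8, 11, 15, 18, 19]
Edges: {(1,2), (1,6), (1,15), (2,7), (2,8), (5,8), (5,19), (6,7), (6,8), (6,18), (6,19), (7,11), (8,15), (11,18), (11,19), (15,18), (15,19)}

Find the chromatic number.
χ(G) = 2

Clique number ω(G) = 2 (lower bound: χ ≥ ω).
The graph is bipartite (no odd cycle), so 2 colors suffice: χ(G) = 2.
A valid 2-coloring: color 1: [2, 5, 6, 11, 15]; color 2: [1, 7, 8, 18, 19].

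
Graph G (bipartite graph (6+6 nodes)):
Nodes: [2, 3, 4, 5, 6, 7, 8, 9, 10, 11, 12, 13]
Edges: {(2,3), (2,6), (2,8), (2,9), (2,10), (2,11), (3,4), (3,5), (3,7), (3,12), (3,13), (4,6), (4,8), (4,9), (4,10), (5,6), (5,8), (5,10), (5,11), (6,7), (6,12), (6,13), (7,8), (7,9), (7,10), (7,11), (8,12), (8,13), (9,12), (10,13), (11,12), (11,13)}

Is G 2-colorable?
A valid 2-coloring: color 1: [2, 4, 5, 7, 12, 13]; color 2: [3, 6, 8, 9, 10, 11].
(χ(G) = 2 ≤ 2.)

Yes, G is 2-colorable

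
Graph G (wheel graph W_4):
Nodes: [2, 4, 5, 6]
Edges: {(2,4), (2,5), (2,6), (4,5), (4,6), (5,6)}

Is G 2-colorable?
No, G is not 2-colorable

The clique on vertices [2, 4, 5, 6] has size 4 > 2, so it alone needs 4 colors.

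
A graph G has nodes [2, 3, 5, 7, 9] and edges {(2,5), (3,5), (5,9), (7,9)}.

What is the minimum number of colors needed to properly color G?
Clique number ω(G) = 2 (lower bound: χ ≥ ω).
The graph is bipartite (no odd cycle), so 2 colors suffice: χ(G) = 2.
A valid 2-coloring: color 1: [5, 7]; color 2: [2, 3, 9].

χ(G) = 2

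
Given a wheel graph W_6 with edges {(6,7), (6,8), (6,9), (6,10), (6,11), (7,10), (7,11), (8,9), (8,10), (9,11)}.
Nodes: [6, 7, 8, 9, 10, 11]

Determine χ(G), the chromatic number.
χ(G) = 4

Clique number ω(G) = 3 (lower bound: χ ≥ ω).
Odd cycle [9, 8, 10, 7, 11] needs 3 colors (χ ≥ 3).
Vertex 6 is adjacent to every vertex of [7, 8, 9, 10, 11], which already need 3 colors among themselves, so 6 needs a new color (χ ≥ 4).
The coloring below uses 4 colors, so χ(G) = 4.
A valid 4-coloring: color 1: [6]; color 2: [7, 9]; color 3: [8, 11]; color 4: [10].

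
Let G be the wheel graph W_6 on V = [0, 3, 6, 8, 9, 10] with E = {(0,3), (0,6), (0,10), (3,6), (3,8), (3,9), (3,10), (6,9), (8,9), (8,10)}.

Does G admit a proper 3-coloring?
Odd cycle [8, 9, 6, 0, 10] needs 3 colors (χ ≥ 3).
Vertex 3 is adjacent to every vertex of [0, 6, 8, 9, 10], which already need 3 colors among themselves, so 3 needs a new color (χ ≥ 4).
Hence χ(G) ≥ 4 > 3, so no proper 3-coloring exists.

No, G is not 3-colorable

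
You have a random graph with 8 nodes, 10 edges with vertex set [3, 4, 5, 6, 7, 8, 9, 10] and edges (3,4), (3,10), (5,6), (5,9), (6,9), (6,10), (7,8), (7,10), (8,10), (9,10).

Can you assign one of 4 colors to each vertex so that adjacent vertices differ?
A valid 4-coloring: color 1: [4, 5, 10]; color 2: [3, 6, 7]; color 3: [8, 9].
(χ(G) = 3 ≤ 4.)

Yes, G is 4-colorable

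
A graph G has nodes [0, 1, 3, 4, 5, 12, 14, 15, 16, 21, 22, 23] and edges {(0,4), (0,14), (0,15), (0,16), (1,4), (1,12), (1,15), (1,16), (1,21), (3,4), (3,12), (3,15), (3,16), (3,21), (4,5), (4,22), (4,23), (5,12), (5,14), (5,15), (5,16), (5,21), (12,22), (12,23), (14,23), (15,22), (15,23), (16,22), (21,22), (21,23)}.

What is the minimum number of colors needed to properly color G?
χ(G) = 2

Clique number ω(G) = 2 (lower bound: χ ≥ ω).
The graph is bipartite (no odd cycle), so 2 colors suffice: χ(G) = 2.
A valid 2-coloring: color 1: [4, 12, 14, 15, 16, 21]; color 2: [0, 1, 3, 5, 22, 23].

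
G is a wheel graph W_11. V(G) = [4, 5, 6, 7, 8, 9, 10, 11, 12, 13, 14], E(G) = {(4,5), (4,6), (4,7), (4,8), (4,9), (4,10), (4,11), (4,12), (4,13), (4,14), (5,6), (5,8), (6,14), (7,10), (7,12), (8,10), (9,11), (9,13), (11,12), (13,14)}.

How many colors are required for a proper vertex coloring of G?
χ(G) = 3

Clique number ω(G) = 3 (lower bound: χ ≥ ω).
The clique on [4, 5, 8] has size 3, forcing χ ≥ 3, and the coloring below uses 3 colors, so χ(G) = 3.
A valid 3-coloring: color 1: [4]; color 2: [6, 7, 8, 11, 13]; color 3: [5, 9, 10, 12, 14].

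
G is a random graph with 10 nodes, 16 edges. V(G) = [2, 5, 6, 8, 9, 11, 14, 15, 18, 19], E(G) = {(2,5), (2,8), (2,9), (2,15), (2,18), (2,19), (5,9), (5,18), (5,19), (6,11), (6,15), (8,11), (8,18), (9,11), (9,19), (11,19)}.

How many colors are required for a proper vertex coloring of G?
χ(G) = 4

Clique number ω(G) = 4 (lower bound: χ ≥ ω).
The clique on [2, 5, 9, 19] has size 4, forcing χ ≥ 4, and the coloring below uses 4 colors, so χ(G) = 4.
A valid 4-coloring: color 1: [2, 11, 14]; color 2: [9, 15, 18]; color 3: [5, 6, 8]; color 4: [19].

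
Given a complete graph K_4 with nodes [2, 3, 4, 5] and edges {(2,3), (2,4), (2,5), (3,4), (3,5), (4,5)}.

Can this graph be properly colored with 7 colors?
Yes, G is 7-colorable

A valid 7-coloring: color 1: [4]; color 2: [2]; color 3: [5]; color 4: [3].
(χ(G) = 4 ≤ 7.)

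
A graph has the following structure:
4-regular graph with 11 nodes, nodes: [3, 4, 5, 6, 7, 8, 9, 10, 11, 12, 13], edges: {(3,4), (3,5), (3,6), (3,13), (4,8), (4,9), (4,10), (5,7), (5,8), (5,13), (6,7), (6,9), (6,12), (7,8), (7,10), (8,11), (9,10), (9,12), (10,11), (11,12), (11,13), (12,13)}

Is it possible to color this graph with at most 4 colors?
A valid 4-coloring: color 1: [3, 8, 10, 12]; color 2: [7, 9, 13]; color 3: [4, 5, 6, 11].
(χ(G) = 3 ≤ 4.)

Yes, G is 4-colorable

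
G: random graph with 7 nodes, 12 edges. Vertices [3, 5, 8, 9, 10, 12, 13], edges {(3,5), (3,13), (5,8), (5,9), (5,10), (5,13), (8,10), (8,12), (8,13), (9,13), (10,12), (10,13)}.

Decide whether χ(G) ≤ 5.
A valid 5-coloring: color 1: [5, 12]; color 2: [13]; color 3: [3, 9, 10]; color 4: [8].
(χ(G) = 4 ≤ 5.)

Yes, G is 5-colorable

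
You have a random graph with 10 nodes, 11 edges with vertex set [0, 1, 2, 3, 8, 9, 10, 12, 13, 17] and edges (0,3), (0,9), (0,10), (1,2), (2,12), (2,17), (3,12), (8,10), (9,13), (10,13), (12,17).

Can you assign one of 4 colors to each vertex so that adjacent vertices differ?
Yes, G is 4-colorable

A valid 4-coloring: color 1: [2, 3, 9, 10]; color 2: [0, 1, 8, 12, 13]; color 3: [17].
(χ(G) = 3 ≤ 4.)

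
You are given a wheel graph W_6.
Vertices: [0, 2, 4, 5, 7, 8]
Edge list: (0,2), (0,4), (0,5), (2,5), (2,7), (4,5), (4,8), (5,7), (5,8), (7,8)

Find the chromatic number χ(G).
Clique number ω(G) = 3 (lower bound: χ ≥ ω).
Odd cycle [4, 8, 7, 2, 0] needs 3 colors (χ ≥ 3).
Vertex 5 is adjacent to every vertex of [0, 2, 4, 7, 8], which already need 3 colors among themselves, so 5 needs a new color (χ ≥ 4).
The coloring below uses 4 colors, so χ(G) = 4.
A valid 4-coloring: color 1: [5]; color 2: [2, 4]; color 3: [0, 8]; color 4: [7].

χ(G) = 4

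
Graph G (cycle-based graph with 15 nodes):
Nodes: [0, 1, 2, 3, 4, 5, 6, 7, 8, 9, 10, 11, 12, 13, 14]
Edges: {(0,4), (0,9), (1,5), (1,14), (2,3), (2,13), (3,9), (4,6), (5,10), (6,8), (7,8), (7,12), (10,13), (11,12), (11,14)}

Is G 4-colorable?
A valid 4-coloring: color 1: [0, 3, 5, 6, 7, 11, 13]; color 2: [2, 4, 8, 9, 10, 12, 14]; color 3: [1].
(χ(G) = 3 ≤ 4.)

Yes, G is 4-colorable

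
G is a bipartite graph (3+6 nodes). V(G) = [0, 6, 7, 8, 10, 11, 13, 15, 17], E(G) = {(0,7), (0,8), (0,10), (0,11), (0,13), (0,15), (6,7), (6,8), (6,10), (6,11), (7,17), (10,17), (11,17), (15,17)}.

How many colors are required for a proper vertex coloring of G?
Clique number ω(G) = 2 (lower bound: χ ≥ ω).
The graph is bipartite (no odd cycle), so 2 colors suffice: χ(G) = 2.
A valid 2-coloring: color 1: [0, 6, 17]; color 2: [7, 8, 10, 11, 13, 15].

χ(G) = 2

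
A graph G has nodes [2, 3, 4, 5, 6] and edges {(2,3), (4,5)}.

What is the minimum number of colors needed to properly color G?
Clique number ω(G) = 2 (lower bound: χ ≥ ω).
The graph is bipartite (no odd cycle), so 2 colors suffice: χ(G) = 2.
A valid 2-coloring: color 1: [3, 4, 6]; color 2: [2, 5].

χ(G) = 2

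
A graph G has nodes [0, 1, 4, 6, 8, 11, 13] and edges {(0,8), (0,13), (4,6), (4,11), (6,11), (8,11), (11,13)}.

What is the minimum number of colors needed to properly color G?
Clique number ω(G) = 3 (lower bound: χ ≥ ω).
The clique on [4, 6, 11] has size 3, forcing χ ≥ 3, and the coloring below uses 3 colors, so χ(G) = 3.
A valid 3-coloring: color 1: [0, 1, 11]; color 2: [6, 8, 13]; color 3: [4].

χ(G) = 3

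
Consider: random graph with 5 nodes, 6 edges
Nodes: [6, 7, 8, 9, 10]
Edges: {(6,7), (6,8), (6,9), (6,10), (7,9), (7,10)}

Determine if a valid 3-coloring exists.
Yes, G is 3-colorable

A valid 3-coloring: color 1: [6]; color 2: [7, 8]; color 3: [9, 10].
(χ(G) = 3 ≤ 3.)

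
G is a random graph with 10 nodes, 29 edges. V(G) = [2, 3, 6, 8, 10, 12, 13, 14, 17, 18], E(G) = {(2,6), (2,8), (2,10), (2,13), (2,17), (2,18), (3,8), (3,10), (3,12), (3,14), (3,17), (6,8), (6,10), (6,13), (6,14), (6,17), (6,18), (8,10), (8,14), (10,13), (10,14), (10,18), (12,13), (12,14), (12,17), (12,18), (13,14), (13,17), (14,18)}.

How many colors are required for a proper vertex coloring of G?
χ(G) = 5

Clique number ω(G) = 4 (lower bound: χ ≥ ω).
Suppose a proper 4-coloring c exists. The clique [2, 6, 8, 10] takes 4 distinct colors; by symmetry let c(2) = 1, c(6) = 2, c(8) = 3, c(10) = 4.
- Vertex 14: neighbors [6, 8, 10] already have colors [2, 3, 4] ⇒ c(14) = 1.
- Vertex 3: neighbors [14, 8, 10] already have colors [1, 3, 4] ⇒ c(3) = 2.
- Vertex 13: neighbors [2, 6, 10] already have colors [1, 2, 4] ⇒ c(13) = 3.
- Vertex 12: neighbors [14, 3, 13] already have colors [1, 2, 3] ⇒ c(12) = 4.
- Vertex 17: neighbors [2, 3, 13, 12] already have colors [1, 2, 3, 4] — all 4 colors blocked. Contradiction.
The forced assignments end in a contradiction, so G has no proper 4-coloring (χ ≥ 5).
The coloring below uses 5 colors, so χ(G) = 5.
A valid 5-coloring: color 1: [2, 14]; color 2: [10, 17]; color 3: [6, 12]; color 4: [8, 13, 18]; color 5: [3].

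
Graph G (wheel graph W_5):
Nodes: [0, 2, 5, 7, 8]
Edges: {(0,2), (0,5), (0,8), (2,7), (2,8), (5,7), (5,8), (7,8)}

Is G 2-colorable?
The clique on vertices [0, 2, 8] has size 3 > 2, so it alone needs 3 colors.

No, G is not 2-colorable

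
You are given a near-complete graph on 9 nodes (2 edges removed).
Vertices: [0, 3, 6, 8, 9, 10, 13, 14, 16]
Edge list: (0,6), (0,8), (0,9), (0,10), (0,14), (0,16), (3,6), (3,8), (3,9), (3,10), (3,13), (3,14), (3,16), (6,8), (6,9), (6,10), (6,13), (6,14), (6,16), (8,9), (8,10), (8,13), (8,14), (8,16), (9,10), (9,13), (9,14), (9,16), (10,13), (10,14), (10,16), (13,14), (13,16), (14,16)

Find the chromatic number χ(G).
χ(G) = 8

Clique number ω(G) = 8 (lower bound: χ ≥ ω).
The clique on [3, 6, 8, 9, 10, 13, 14, 16] has size 8, forcing χ ≥ 8, and the coloring below uses 8 colors, so χ(G) = 8.
A valid 8-coloring: color 1: [6]; color 2: [9]; color 3: [14]; color 4: [10]; color 5: [8]; color 6: [16]; color 7: [0, 13]; color 8: [3].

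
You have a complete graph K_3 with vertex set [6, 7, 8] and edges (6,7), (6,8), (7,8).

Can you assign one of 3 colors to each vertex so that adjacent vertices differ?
Yes, G is 3-colorable

A valid 3-coloring: color 1: [7]; color 2: [8]; color 3: [6].
(χ(G) = 3 ≤ 3.)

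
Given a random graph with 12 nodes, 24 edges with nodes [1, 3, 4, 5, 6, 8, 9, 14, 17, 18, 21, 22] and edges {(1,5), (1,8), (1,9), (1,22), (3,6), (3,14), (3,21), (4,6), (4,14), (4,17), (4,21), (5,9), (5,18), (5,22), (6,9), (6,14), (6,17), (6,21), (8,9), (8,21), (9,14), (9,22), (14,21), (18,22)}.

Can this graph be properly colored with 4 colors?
Yes, G is 4-colorable

A valid 4-coloring: color 1: [6, 8, 22]; color 2: [9, 17, 18, 21]; color 3: [1, 14]; color 4: [3, 4, 5].
(χ(G) = 4 ≤ 4.)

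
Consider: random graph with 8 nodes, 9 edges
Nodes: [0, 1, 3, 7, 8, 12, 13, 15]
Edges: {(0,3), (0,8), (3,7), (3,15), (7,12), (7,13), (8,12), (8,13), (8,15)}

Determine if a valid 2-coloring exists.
No, G is not 2-colorable

Odd cycle [8, 12, 7, 3, 15] needs 3 colors (χ ≥ 3).
Hence χ(G) ≥ 3 > 2, so no proper 2-coloring exists.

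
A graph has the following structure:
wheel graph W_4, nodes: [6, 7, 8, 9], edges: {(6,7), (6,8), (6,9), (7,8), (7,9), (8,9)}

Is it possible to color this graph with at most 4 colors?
A valid 4-coloring: color 1: [7]; color 2: [9]; color 3: [8]; color 4: [6].
(χ(G) = 4 ≤ 4.)

Yes, G is 4-colorable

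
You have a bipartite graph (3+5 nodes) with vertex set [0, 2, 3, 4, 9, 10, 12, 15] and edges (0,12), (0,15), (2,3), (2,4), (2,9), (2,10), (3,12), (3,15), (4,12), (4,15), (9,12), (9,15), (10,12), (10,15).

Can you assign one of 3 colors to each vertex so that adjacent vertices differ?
Yes, G is 3-colorable

A valid 3-coloring: color 1: [2, 12, 15]; color 2: [0, 3, 4, 9, 10].
(χ(G) = 2 ≤ 3.)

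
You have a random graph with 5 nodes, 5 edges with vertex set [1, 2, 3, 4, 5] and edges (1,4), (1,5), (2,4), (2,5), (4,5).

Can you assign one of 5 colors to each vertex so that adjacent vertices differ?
A valid 5-coloring: color 1: [3, 4]; color 2: [5]; color 3: [1, 2].
(χ(G) = 3 ≤ 5.)

Yes, G is 5-colorable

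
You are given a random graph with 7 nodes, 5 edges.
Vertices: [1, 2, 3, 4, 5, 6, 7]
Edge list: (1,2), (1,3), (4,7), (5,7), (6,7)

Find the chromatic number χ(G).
Clique number ω(G) = 2 (lower bound: χ ≥ ω).
The graph is bipartite (no odd cycle), so 2 colors suffice: χ(G) = 2.
A valid 2-coloring: color 1: [1, 7]; color 2: [2, 3, 4, 5, 6].

χ(G) = 2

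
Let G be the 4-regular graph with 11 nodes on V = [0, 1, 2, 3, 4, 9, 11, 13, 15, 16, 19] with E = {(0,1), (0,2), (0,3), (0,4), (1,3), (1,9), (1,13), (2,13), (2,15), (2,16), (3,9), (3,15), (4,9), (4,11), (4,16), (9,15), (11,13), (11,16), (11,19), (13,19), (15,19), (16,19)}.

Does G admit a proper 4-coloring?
Yes, G is 4-colorable

A valid 4-coloring: color 1: [2, 3, 4, 19]; color 2: [0, 9, 13, 16]; color 3: [1, 11, 15].
(χ(G) = 3 ≤ 4.)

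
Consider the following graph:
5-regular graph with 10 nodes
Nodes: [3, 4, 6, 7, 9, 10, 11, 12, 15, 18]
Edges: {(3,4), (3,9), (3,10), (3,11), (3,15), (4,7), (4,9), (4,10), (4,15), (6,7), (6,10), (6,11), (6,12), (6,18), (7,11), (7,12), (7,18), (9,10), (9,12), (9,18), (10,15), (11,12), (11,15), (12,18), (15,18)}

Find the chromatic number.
χ(G) = 4

Clique number ω(G) = 4 (lower bound: χ ≥ ω).
The clique on [3, 4, 9, 10] has size 4, forcing χ ≥ 4, and the coloring below uses 4 colors, so χ(G) = 4.
A valid 4-coloring: color 1: [7, 9, 15]; color 2: [10, 11, 18]; color 3: [3, 12]; color 4: [4, 6].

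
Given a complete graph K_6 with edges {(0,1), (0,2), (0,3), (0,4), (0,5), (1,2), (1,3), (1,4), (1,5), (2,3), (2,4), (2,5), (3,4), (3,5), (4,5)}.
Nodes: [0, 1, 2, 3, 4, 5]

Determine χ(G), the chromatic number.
χ(G) = 6

Clique number ω(G) = 6 (lower bound: χ ≥ ω).
The clique on [0, 1, 2, 3, 4, 5] has size 6, forcing χ ≥ 6, and the coloring below uses 6 colors, so χ(G) = 6.
A valid 6-coloring: color 1: [1]; color 2: [2]; color 3: [0]; color 4: [5]; color 5: [4]; color 6: [3].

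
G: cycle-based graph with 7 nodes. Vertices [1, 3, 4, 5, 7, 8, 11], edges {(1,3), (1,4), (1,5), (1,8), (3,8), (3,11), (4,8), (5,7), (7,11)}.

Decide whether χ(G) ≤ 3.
Yes, G is 3-colorable

A valid 3-coloring: color 1: [1, 11]; color 2: [7, 8]; color 3: [3, 4, 5].
(χ(G) = 3 ≤ 3.)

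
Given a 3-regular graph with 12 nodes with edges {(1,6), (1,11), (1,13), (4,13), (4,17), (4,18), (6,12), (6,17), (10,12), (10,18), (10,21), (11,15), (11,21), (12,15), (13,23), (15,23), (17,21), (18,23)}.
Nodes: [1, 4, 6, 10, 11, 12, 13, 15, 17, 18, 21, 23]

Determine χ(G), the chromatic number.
χ(G) = 3

Clique number ω(G) = 2 (lower bound: χ ≥ ω).
Odd cycle [15, 12, 10, 18, 23] needs 3 colors (χ ≥ 3).
The coloring below uses 3 colors, so χ(G) = 3.
A valid 3-coloring: color 1: [6, 13, 15, 18, 21]; color 2: [10, 11, 17, 23]; color 3: [1, 4, 12].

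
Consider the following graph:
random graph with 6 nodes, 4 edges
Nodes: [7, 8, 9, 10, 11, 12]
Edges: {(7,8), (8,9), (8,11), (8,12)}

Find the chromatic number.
χ(G) = 2

Clique number ω(G) = 2 (lower bound: χ ≥ ω).
The graph is bipartite (no odd cycle), so 2 colors suffice: χ(G) = 2.
A valid 2-coloring: color 1: [8, 10]; color 2: [7, 9, 11, 12].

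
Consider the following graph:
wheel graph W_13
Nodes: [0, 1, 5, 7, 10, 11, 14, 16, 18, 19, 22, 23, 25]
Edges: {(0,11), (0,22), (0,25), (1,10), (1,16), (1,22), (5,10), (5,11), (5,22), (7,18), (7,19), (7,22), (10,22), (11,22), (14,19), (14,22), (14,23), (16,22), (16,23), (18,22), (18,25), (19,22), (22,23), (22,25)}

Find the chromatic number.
Clique number ω(G) = 3 (lower bound: χ ≥ ω).
The clique on [0, 22, 25] has size 3, forcing χ ≥ 3, and the coloring below uses 3 colors, so χ(G) = 3.
A valid 3-coloring: color 1: [22]; color 2: [7, 10, 11, 14, 16, 25]; color 3: [0, 1, 5, 18, 19, 23].

χ(G) = 3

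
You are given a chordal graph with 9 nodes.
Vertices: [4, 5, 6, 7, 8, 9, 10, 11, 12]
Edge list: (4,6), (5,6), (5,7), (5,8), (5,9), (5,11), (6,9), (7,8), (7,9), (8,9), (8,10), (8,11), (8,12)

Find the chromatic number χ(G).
Clique number ω(G) = 4 (lower bound: χ ≥ ω).
The clique on [5, 7, 8, 9] has size 4, forcing χ ≥ 4, and the coloring below uses 4 colors, so χ(G) = 4.
A valid 4-coloring: color 1: [6, 8]; color 2: [4, 5, 10, 12]; color 3: [9, 11]; color 4: [7].

χ(G) = 4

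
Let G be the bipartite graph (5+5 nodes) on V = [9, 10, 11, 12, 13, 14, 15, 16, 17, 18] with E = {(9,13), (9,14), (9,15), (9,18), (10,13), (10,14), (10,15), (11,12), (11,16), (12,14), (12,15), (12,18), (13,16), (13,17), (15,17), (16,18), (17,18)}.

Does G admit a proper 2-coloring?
Yes, G is 2-colorable

A valid 2-coloring: color 1: [9, 10, 12, 16, 17]; color 2: [11, 13, 14, 15, 18].
(χ(G) = 2 ≤ 2.)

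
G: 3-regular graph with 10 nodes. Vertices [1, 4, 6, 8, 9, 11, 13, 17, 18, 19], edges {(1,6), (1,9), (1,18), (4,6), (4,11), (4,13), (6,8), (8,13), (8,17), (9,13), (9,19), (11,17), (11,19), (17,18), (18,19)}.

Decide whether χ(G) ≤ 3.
Yes, G is 3-colorable

A valid 3-coloring: color 1: [1, 13, 17, 19]; color 2: [6, 9, 11, 18]; color 3: [4, 8].
(χ(G) = 3 ≤ 3.)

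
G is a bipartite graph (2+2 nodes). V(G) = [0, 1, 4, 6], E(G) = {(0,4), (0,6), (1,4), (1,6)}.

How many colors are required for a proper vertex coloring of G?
Clique number ω(G) = 2 (lower bound: χ ≥ ω).
The graph is bipartite (no odd cycle), so 2 colors suffice: χ(G) = 2.
A valid 2-coloring: color 1: [4, 6]; color 2: [0, 1].

χ(G) = 2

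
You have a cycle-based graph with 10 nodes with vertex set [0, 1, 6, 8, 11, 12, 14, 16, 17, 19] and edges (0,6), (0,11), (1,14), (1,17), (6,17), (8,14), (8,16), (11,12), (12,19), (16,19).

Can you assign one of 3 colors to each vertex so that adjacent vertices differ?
Yes, G is 3-colorable

A valid 3-coloring: color 1: [1, 6, 8, 11, 19]; color 2: [0, 12, 14, 16, 17].
(χ(G) = 2 ≤ 3.)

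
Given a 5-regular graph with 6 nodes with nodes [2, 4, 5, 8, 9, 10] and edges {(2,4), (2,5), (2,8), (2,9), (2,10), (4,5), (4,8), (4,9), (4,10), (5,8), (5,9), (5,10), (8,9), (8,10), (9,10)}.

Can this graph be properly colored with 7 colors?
A valid 7-coloring: color 1: [8]; color 2: [5]; color 3: [4]; color 4: [2]; color 5: [9]; color 6: [10].
(χ(G) = 6 ≤ 7.)

Yes, G is 7-colorable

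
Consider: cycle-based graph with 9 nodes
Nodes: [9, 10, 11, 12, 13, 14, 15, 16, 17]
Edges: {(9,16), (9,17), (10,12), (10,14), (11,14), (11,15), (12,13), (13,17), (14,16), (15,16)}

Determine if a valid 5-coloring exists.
Yes, G is 5-colorable

A valid 5-coloring: color 1: [11, 12, 16, 17]; color 2: [9, 13, 14, 15]; color 3: [10].
(χ(G) = 3 ≤ 5.)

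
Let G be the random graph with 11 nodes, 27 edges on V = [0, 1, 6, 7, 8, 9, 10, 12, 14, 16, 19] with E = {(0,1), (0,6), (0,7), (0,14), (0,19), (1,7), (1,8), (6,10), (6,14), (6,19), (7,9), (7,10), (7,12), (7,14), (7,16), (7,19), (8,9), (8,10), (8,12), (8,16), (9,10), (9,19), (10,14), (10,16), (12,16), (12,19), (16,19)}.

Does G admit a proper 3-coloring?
The clique on vertices [7, 12, 16, 19] has size 4 > 3, so it alone needs 4 colors.

No, G is not 3-colorable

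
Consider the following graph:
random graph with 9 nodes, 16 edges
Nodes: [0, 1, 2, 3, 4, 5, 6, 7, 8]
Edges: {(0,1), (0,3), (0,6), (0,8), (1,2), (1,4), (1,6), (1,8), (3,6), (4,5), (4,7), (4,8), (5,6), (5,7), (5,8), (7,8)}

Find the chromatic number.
Clique number ω(G) = 4 (lower bound: χ ≥ ω).
The clique on [4, 5, 7, 8] has size 4, forcing χ ≥ 4, and the coloring below uses 4 colors, so χ(G) = 4.
A valid 4-coloring: color 1: [2, 6, 8]; color 2: [1, 3, 7]; color 3: [0, 4]; color 4: [5].

χ(G) = 4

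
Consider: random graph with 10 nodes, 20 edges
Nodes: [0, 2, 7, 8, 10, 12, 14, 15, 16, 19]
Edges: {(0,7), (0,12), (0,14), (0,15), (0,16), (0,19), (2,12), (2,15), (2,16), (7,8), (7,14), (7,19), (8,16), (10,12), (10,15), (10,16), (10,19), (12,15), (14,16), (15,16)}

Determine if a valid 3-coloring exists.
A valid 3-coloring: color 1: [7, 12, 16]; color 2: [0, 2, 8, 10]; color 3: [14, 15, 19].
(χ(G) = 3 ≤ 3.)

Yes, G is 3-colorable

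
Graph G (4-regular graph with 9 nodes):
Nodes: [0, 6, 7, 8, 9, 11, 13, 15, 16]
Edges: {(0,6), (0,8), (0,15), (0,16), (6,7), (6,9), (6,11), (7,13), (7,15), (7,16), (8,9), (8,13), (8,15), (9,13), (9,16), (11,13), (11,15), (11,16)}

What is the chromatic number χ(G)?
χ(G) = 3

Clique number ω(G) = 3 (lower bound: χ ≥ ω).
The clique on [0, 8, 15] has size 3, forcing χ ≥ 3, and the coloring below uses 3 colors, so χ(G) = 3.
A valid 3-coloring: color 1: [0, 7, 9, 11]; color 2: [6, 13, 15, 16]; color 3: [8].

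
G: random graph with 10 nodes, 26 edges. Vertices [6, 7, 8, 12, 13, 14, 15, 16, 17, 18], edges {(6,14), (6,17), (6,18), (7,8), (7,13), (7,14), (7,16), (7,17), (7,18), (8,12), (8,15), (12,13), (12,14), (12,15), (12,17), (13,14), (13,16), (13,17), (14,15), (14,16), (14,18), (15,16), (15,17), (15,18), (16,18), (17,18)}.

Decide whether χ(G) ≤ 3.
The clique on vertices [14, 15, 16, 18] has size 4 > 3, so it alone needs 4 colors.

No, G is not 3-colorable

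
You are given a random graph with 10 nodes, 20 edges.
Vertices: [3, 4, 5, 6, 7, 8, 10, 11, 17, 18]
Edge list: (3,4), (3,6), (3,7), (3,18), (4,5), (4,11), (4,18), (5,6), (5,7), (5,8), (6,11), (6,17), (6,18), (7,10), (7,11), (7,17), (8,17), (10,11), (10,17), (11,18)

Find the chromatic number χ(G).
Clique number ω(G) = 3 (lower bound: χ ≥ ω).
The clique on [4, 11, 18] has size 3, forcing χ ≥ 3, and the coloring below uses 3 colors, so χ(G) = 3.
A valid 3-coloring: color 1: [4, 6, 8, 10]; color 2: [3, 5, 11, 17]; color 3: [7, 18].

χ(G) = 3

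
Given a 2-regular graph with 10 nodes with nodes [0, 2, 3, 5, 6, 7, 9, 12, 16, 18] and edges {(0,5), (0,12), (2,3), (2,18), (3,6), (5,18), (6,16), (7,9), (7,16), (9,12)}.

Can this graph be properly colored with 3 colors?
Yes, G is 3-colorable

A valid 3-coloring: color 1: [0, 3, 9, 16, 18]; color 2: [2, 5, 6, 7, 12].
(χ(G) = 2 ≤ 3.)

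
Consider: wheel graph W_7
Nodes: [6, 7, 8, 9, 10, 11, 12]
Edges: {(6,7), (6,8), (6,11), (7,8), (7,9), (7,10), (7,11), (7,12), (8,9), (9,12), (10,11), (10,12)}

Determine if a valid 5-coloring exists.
Yes, G is 5-colorable

A valid 5-coloring: color 1: [7]; color 2: [8, 11, 12]; color 3: [6, 9, 10].
(χ(G) = 3 ≤ 5.)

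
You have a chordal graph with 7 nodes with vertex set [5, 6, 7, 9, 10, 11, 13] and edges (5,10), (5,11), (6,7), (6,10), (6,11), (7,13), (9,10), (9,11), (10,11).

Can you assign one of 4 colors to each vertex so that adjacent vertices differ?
A valid 4-coloring: color 1: [7, 11]; color 2: [10, 13]; color 3: [5, 6, 9].
(χ(G) = 3 ≤ 4.)

Yes, G is 4-colorable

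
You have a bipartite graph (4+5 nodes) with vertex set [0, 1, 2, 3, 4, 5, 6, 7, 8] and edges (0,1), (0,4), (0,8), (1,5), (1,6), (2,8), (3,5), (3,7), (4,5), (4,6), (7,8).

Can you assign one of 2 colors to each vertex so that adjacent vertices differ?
A valid 2-coloring: color 1: [1, 3, 4, 8]; color 2: [0, 2, 5, 6, 7].
(χ(G) = 2 ≤ 2.)

Yes, G is 2-colorable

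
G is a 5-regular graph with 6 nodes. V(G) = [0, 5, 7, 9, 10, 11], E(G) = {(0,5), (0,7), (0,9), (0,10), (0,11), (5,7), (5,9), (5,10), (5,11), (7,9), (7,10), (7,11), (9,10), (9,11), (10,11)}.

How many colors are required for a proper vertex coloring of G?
Clique number ω(G) = 6 (lower bound: χ ≥ ω).
The clique on [0, 5, 7, 9, 10, 11] has size 6, forcing χ ≥ 6, and the coloring below uses 6 colors, so χ(G) = 6.
A valid 6-coloring: color 1: [11]; color 2: [10]; color 3: [5]; color 4: [0]; color 5: [7]; color 6: [9].

χ(G) = 6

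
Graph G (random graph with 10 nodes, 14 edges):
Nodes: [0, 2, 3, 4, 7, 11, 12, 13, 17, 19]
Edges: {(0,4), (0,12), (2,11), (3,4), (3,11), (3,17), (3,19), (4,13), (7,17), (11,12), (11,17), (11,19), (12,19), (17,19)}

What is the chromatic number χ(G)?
χ(G) = 4

Clique number ω(G) = 4 (lower bound: χ ≥ ω).
The clique on [3, 11, 17, 19] has size 4, forcing χ ≥ 4, and the coloring below uses 4 colors, so χ(G) = 4.
A valid 4-coloring: color 1: [4, 7, 11]; color 2: [2, 3, 12, 13]; color 3: [0, 19]; color 4: [17].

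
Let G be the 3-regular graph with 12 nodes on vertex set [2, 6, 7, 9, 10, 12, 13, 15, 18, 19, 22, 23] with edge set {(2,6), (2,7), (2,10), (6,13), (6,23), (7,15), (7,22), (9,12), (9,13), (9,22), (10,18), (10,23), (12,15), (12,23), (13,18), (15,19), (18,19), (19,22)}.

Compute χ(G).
Clique number ω(G) = 2 (lower bound: χ ≥ ω).
Odd cycle [12, 9, 22, 7, 15] needs 3 colors (χ ≥ 3).
The coloring below uses 3 colors, so χ(G) = 3.
A valid 3-coloring: color 1: [6, 7, 9, 10, 19]; color 2: [2, 12, 13, 22]; color 3: [15, 18, 23].

χ(G) = 3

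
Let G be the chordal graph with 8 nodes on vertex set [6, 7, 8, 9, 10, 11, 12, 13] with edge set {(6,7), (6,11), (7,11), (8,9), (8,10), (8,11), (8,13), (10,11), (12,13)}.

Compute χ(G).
Clique number ω(G) = 3 (lower bound: χ ≥ ω).
The clique on [8, 10, 11] has size 3, forcing χ ≥ 3, and the coloring below uses 3 colors, so χ(G) = 3.
A valid 3-coloring: color 1: [6, 8, 12]; color 2: [9, 11, 13]; color 3: [7, 10].

χ(G) = 3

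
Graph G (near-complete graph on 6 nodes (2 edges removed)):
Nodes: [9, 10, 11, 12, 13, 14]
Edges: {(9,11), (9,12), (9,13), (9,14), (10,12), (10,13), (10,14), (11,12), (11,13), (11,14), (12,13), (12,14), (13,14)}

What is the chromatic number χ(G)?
Clique number ω(G) = 5 (lower bound: χ ≥ ω).
The clique on [9, 11, 12, 13, 14] has size 5, forcing χ ≥ 5, and the coloring below uses 5 colors, so χ(G) = 5.
A valid 5-coloring: color 1: [14]; color 2: [13]; color 3: [12]; color 4: [10, 11]; color 5: [9].

χ(G) = 5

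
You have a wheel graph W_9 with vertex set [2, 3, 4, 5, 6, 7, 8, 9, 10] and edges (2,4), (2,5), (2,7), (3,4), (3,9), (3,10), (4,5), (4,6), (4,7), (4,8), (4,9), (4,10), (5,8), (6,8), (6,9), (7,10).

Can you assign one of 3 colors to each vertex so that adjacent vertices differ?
A valid 3-coloring: color 1: [4]; color 2: [2, 8, 9, 10]; color 3: [3, 5, 6, 7].
(χ(G) = 3 ≤ 3.)

Yes, G is 3-colorable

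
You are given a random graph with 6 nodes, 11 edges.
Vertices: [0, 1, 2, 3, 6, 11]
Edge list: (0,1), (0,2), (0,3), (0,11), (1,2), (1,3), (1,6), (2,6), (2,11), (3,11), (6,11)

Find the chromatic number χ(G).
Clique number ω(G) = 3 (lower bound: χ ≥ ω).
The clique on [0, 1, 2] has size 3, forcing χ ≥ 3, and the coloring below uses 3 colors, so χ(G) = 3.
A valid 3-coloring: color 1: [1, 11]; color 2: [2, 3]; color 3: [0, 6].

χ(G) = 3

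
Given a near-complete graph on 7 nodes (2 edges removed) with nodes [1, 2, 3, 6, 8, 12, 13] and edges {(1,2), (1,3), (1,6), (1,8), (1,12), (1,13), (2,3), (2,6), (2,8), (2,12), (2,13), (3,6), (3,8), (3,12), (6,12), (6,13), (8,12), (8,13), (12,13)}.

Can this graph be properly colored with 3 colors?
The clique on vertices [1, 2, 3, 8, 12] has size 5 > 3, so it alone needs 5 colors.

No, G is not 3-colorable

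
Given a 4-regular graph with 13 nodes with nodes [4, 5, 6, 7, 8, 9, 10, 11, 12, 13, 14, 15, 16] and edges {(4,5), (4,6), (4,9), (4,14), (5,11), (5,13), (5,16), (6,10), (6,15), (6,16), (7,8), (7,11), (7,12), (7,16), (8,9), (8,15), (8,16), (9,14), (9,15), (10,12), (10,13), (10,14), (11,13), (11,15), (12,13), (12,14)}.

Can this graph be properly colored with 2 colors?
The clique on vertices [4, 9, 14] has size 3 > 2, so it alone needs 3 colors.

No, G is not 2-colorable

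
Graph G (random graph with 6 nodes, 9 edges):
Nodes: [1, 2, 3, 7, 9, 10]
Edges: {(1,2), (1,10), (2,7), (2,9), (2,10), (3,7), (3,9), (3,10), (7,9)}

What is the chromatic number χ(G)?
χ(G) = 3

Clique number ω(G) = 3 (lower bound: χ ≥ ω).
The clique on [1, 2, 10] has size 3, forcing χ ≥ 3, and the coloring below uses 3 colors, so χ(G) = 3.
A valid 3-coloring: color 1: [2, 3]; color 2: [1, 9]; color 3: [7, 10].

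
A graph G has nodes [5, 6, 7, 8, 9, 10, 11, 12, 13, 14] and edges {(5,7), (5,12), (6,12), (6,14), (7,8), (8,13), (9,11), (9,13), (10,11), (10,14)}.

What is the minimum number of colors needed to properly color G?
χ(G) = 2

Clique number ω(G) = 2 (lower bound: χ ≥ ω).
The graph is bipartite (no odd cycle), so 2 colors suffice: χ(G) = 2.
A valid 2-coloring: color 1: [5, 6, 8, 9, 10]; color 2: [7, 11, 12, 13, 14].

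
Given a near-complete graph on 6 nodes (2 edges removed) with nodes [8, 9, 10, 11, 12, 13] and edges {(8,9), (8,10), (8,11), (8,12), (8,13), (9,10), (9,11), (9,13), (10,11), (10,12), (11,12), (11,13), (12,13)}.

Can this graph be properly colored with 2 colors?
No, G is not 2-colorable

The clique on vertices [8, 9, 10, 11] has size 4 > 2, so it alone needs 4 colors.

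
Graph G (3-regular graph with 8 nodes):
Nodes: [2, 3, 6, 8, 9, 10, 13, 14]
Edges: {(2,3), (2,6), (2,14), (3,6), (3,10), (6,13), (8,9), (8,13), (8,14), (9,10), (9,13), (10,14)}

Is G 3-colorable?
A valid 3-coloring: color 1: [2, 8, 10]; color 2: [6, 9, 14]; color 3: [3, 13].
(χ(G) = 3 ≤ 3.)

Yes, G is 3-colorable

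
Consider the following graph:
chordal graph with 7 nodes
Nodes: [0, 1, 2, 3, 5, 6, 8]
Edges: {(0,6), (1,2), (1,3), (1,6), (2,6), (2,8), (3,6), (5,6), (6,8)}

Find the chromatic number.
Clique number ω(G) = 3 (lower bound: χ ≥ ω).
The clique on [1, 2, 6] has size 3, forcing χ ≥ 3, and the coloring below uses 3 colors, so χ(G) = 3.
A valid 3-coloring: color 1: [6]; color 2: [0, 1, 5, 8]; color 3: [2, 3].

χ(G) = 3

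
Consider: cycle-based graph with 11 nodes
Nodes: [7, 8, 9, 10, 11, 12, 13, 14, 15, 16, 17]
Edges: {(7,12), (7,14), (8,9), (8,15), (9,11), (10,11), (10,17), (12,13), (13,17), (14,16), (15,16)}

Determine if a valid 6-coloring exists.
Yes, G is 6-colorable

A valid 6-coloring: color 1: [11, 12, 14, 15, 17]; color 2: [7, 8, 10, 13, 16]; color 3: [9].
(χ(G) = 3 ≤ 6.)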